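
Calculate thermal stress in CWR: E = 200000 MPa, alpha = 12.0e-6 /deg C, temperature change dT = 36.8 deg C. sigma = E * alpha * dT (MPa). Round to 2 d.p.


sigma = E * alpha * dT
sigma = 200000 * 12.0e-6 * 36.8
sigma = 2.4 * 36.8
sigma = 88.32 MPa

88.32


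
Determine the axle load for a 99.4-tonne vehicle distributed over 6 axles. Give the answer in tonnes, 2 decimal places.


Load per axle = total weight / number of axles
Load = 99.4 / 6
Load = 16.57 tonnes

16.57


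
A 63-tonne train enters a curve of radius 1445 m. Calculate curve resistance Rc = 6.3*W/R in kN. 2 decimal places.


Rc = 6.3 * W / R
Rc = 6.3 * 63 / 1445
Rc = 396.9 / 1445
Rc = 0.27 kN

0.27


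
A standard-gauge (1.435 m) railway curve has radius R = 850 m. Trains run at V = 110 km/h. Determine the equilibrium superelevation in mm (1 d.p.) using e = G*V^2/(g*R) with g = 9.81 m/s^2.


Convert speed: V = 110 / 3.6 = 30.5556 m/s
Apply formula: e = 1.435 * 30.5556^2 / (9.81 * 850)
e = 1.435 * 933.642 / 8338.5
e = 0.160674 m = 160.7 mm

160.7


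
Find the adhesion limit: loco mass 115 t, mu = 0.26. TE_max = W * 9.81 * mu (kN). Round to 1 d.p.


TE_max = W * g * mu
TE_max = 115 * 9.81 * 0.26
TE_max = 1128.15 * 0.26
TE_max = 293.3 kN

293.3


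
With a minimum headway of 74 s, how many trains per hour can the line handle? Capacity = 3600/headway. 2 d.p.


Capacity = 3600 / headway
Capacity = 3600 / 74
Capacity = 48.65 trains/hour

48.65


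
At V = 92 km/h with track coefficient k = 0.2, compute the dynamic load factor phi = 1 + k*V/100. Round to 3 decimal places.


phi = 1 + k * V / 100
phi = 1 + 0.2 * 92 / 100
phi = 1 + 0.184
phi = 1.184

1.184


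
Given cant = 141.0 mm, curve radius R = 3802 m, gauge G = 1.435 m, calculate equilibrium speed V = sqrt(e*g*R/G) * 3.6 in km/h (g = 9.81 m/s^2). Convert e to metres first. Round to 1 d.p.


Convert cant: e = 141.0 mm = 0.1410 m
V_ms = sqrt(0.1410 * 9.81 * 3802 / 1.435)
V_ms = sqrt(3664.783568) = 60.5375 m/s
V = 60.5375 * 3.6 = 217.9 km/h

217.9


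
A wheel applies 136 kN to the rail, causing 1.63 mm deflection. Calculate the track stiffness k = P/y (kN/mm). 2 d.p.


Track stiffness k = P / y
k = 136 / 1.63
k = 83.44 kN/mm

83.44


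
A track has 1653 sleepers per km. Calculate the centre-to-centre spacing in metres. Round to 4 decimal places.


Spacing = 1000 m / number of sleepers
Spacing = 1000 / 1653
Spacing = 0.6050 m

0.6050


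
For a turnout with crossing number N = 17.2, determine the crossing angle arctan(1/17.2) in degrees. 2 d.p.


1/N = 1/17.2 = 0.05814
angle = arctan(0.05814) = 0.058074 rad
angle = 0.058074 * 180/pi = 3.33 degrees

3.33


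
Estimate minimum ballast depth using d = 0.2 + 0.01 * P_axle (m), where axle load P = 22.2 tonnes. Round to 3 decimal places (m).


d = 0.2 + 0.01 * 22.2
d = 0.2 + 0.222
d = 0.422 m

0.422


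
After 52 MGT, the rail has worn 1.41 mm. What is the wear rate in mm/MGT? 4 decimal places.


Wear rate = total wear / cumulative tonnage
Rate = 1.41 / 52
Rate = 0.0271 mm/MGT

0.0271


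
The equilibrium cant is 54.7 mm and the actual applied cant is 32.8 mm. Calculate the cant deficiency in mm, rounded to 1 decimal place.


Cant deficiency = equilibrium cant - actual cant
CD = 54.7 - 32.8
CD = 21.9 mm

21.9


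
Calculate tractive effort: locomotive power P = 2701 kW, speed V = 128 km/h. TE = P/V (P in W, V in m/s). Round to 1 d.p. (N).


Convert: P = 2701 kW = 2701000 W
V = 128 / 3.6 = 35.5556 m/s
TE = 2701000 / 35.5556
TE = 75965.6 N

75965.6


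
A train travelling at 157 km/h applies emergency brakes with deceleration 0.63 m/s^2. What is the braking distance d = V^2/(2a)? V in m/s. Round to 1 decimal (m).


Convert speed: V = 157 / 3.6 = 43.6111 m/s
V^2 = 1901.929
d = 1901.929 / (2 * 0.63)
d = 1901.929 / 1.26
d = 1509.5 m

1509.5


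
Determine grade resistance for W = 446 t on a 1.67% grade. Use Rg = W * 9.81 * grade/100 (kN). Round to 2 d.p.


Rg = W * 9.81 * grade / 100
Rg = 446 * 9.81 * 1.67 / 100
Rg = 4375.26 * 0.0167
Rg = 73.07 kN

73.07


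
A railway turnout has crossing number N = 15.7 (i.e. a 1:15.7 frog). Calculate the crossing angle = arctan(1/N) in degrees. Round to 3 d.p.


1/N = 1/15.7 = 0.063694
angle = arctan(0.063694) = 0.063608 rad
angle = 0.063608 * 180/pi = 3.644 degrees

3.644


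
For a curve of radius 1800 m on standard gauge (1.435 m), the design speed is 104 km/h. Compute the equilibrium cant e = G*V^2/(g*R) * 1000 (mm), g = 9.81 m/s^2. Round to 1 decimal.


Convert speed: V = 104 / 3.6 = 28.8889 m/s
Apply formula: e = 1.435 * 28.8889^2 / (9.81 * 1800)
e = 1.435 * 834.5679 / 17658.0
e = 0.067822 m = 67.8 mm

67.8


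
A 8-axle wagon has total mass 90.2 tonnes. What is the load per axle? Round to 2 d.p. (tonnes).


Load per axle = total weight / number of axles
Load = 90.2 / 8
Load = 11.28 tonnes

11.28


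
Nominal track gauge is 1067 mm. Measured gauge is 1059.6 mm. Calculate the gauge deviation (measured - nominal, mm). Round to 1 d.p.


Deviation = measured - nominal
Deviation = 1059.6 - 1067
Deviation = -7.4 mm

-7.4


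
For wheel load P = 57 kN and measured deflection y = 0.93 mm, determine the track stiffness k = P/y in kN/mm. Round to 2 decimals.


Track stiffness k = P / y
k = 57 / 0.93
k = 61.29 kN/mm

61.29


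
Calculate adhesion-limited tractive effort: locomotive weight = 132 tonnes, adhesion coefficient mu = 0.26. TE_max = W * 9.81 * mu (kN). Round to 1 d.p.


TE_max = W * g * mu
TE_max = 132 * 9.81 * 0.26
TE_max = 1294.92 * 0.26
TE_max = 336.7 kN

336.7


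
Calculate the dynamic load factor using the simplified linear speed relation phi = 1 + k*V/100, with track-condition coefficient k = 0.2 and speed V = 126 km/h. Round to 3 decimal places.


phi = 1 + k * V / 100
phi = 1 + 0.2 * 126 / 100
phi = 1 + 0.252
phi = 1.252

1.252


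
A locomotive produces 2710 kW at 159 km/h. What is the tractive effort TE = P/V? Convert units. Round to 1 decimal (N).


Convert: P = 2710 kW = 2710000 W
V = 159 / 3.6 = 44.1667 m/s
TE = 2710000 / 44.1667
TE = 61358.5 N

61358.5


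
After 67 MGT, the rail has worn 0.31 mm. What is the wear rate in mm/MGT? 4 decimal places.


Wear rate = total wear / cumulative tonnage
Rate = 0.31 / 67
Rate = 0.0046 mm/MGT

0.0046


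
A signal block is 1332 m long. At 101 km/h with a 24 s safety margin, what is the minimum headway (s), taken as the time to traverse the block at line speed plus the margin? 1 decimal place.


V = 101 / 3.6 = 28.0556 m/s
Block traversal time = 1332 / 28.0556 = 47.4772 s
Headway = 47.4772 + 24
Headway = 71.5 s

71.5


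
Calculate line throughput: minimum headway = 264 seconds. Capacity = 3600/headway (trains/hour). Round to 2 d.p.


Capacity = 3600 / headway
Capacity = 3600 / 264
Capacity = 13.64 trains/hour

13.64


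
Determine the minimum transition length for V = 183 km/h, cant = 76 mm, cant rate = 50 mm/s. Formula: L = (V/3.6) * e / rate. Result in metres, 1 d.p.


Convert speed: V = 183 / 3.6 = 50.8333 m/s
L = 50.8333 * 76 / 50
L = 3863.3333 / 50
L = 77.3 m

77.3


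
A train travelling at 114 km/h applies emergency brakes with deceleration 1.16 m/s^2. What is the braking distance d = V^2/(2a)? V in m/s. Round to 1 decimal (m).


Convert speed: V = 114 / 3.6 = 31.6667 m/s
V^2 = 1002.7778
d = 1002.7778 / (2 * 1.16)
d = 1002.7778 / 2.32
d = 432.2 m

432.2


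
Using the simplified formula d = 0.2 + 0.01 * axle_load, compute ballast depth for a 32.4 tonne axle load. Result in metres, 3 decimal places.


d = 0.2 + 0.01 * 32.4
d = 0.2 + 0.324
d = 0.524 m

0.524


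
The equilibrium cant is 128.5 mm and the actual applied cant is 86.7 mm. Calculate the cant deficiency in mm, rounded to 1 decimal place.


Cant deficiency = equilibrium cant - actual cant
CD = 128.5 - 86.7
CD = 41.8 mm

41.8


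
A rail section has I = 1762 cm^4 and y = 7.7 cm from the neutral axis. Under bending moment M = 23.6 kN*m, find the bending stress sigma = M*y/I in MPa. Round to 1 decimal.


Convert units:
M = 23.6 kN*m = 23600000 N*mm
y = 7.7 cm = 77 mm
I = 1762 cm^4 = 17620000 mm^4
sigma = 23600000 * 77 / 17620000
sigma = 103.1 MPa

103.1


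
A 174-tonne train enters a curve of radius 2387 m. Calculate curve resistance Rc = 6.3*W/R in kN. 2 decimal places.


Rc = 6.3 * W / R
Rc = 6.3 * 174 / 2387
Rc = 1096.2 / 2387
Rc = 0.46 kN

0.46


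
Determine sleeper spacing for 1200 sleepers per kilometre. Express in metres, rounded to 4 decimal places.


Spacing = 1000 m / number of sleepers
Spacing = 1000 / 1200
Spacing = 0.8333 m

0.8333


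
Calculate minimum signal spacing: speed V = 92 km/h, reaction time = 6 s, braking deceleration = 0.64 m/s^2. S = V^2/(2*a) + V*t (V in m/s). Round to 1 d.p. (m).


V = 92 / 3.6 = 25.5556 m/s
Braking distance = 25.5556^2 / (2*0.64) = 510.2238 m
Sighting distance = 25.5556 * 6 = 153.3333 m
S = 510.2238 + 153.3333 = 663.6 m

663.6


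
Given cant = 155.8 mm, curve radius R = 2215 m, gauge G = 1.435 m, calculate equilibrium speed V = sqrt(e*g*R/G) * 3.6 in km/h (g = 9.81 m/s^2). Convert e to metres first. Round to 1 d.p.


Convert cant: e = 155.8 mm = 0.1558 m
V_ms = sqrt(0.1558 * 9.81 * 2215 / 1.435)
V_ms = sqrt(2359.164857) = 48.5712 m/s
V = 48.5712 * 3.6 = 174.9 km/h

174.9


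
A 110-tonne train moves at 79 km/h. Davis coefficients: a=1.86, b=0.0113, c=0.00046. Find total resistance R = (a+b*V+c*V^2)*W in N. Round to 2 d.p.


b*V = 0.0113 * 79 = 0.8927
c*V^2 = 0.00046 * 6241 = 2.87086
R_per_t = 1.86 + 0.8927 + 2.87086 = 5.62356 N/t
R_total = 5.62356 * 110 = 618.59 N

618.59


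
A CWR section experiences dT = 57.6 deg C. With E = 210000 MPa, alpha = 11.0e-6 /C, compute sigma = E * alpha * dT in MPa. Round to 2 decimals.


sigma = E * alpha * dT
sigma = 210000 * 11.0e-6 * 57.6
sigma = 2.31 * 57.6
sigma = 133.06 MPa

133.06


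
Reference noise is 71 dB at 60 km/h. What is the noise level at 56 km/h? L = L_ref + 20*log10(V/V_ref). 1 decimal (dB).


V/V_ref = 56 / 60 = 0.933333
log10(0.933333) = -0.029963
20 * -0.029963 = -0.5993
L = 71 + -0.5993 = 70.4 dB

70.4


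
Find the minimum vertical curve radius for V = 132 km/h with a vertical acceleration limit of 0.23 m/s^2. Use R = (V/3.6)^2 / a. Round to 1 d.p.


Convert speed: V = 132 / 3.6 = 36.6667 m/s
V^2 = 1344.4444 m^2/s^2
R_v = 1344.4444 / 0.23
R_v = 5845.4 m

5845.4


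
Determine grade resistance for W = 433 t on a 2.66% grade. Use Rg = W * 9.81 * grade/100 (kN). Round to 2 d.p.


Rg = W * 9.81 * grade / 100
Rg = 433 * 9.81 * 2.66 / 100
Rg = 4247.73 * 0.0266
Rg = 112.99 kN

112.99


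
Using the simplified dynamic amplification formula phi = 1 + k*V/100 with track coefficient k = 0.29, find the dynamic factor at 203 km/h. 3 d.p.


phi = 1 + k * V / 100
phi = 1 + 0.29 * 203 / 100
phi = 1 + 0.5887
phi = 1.589

1.589


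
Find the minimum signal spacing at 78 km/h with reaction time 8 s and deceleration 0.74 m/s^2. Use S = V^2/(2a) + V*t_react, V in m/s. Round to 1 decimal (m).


V = 78 / 3.6 = 21.6667 m/s
Braking distance = 21.6667^2 / (2*0.74) = 317.1922 m
Sighting distance = 21.6667 * 8 = 173.3333 m
S = 317.1922 + 173.3333 = 490.5 m

490.5


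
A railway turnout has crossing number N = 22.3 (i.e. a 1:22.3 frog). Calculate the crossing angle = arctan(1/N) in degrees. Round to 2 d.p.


1/N = 1/22.3 = 0.044843
angle = arctan(0.044843) = 0.044813 rad
angle = 0.044813 * 180/pi = 2.57 degrees

2.57


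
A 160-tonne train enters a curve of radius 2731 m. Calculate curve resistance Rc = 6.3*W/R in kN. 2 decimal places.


Rc = 6.3 * W / R
Rc = 6.3 * 160 / 2731
Rc = 1008.0 / 2731
Rc = 0.37 kN

0.37


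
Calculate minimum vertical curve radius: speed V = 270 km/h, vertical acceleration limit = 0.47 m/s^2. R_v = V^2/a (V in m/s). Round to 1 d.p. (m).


Convert speed: V = 270 / 3.6 = 75.0 m/s
V^2 = 5625.0 m^2/s^2
R_v = 5625.0 / 0.47
R_v = 11968.1 m

11968.1


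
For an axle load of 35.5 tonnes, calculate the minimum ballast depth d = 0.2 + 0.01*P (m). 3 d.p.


d = 0.2 + 0.01 * 35.5
d = 0.2 + 0.355
d = 0.555 m

0.555


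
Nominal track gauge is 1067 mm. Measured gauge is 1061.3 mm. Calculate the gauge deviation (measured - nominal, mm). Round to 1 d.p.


Deviation = measured - nominal
Deviation = 1061.3 - 1067
Deviation = -5.7 mm

-5.7


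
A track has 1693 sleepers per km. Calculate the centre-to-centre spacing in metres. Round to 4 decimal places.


Spacing = 1000 m / number of sleepers
Spacing = 1000 / 1693
Spacing = 0.5907 m

0.5907


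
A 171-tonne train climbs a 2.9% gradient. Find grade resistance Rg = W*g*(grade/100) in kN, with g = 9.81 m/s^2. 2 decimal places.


Rg = W * 9.81 * grade / 100
Rg = 171 * 9.81 * 2.9 / 100
Rg = 1677.51 * 0.029
Rg = 48.65 kN

48.65


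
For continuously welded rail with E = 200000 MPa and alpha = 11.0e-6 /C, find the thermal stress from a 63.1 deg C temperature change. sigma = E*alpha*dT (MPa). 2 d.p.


sigma = E * alpha * dT
sigma = 200000 * 11.0e-6 * 63.1
sigma = 2.2 * 63.1
sigma = 138.82 MPa

138.82


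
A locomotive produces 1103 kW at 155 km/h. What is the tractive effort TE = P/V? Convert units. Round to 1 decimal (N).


Convert: P = 1103 kW = 1103000 W
V = 155 / 3.6 = 43.0556 m/s
TE = 1103000 / 43.0556
TE = 25618.1 N

25618.1


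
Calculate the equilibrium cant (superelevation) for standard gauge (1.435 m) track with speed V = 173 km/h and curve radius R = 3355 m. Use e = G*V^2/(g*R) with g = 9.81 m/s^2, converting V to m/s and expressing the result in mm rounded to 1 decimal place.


Convert speed: V = 173 / 3.6 = 48.0556 m/s
Apply formula: e = 1.435 * 48.0556^2 / (9.81 * 3355)
e = 1.435 * 2309.3364 / 32912.55
e = 0.100688 m = 100.7 mm

100.7


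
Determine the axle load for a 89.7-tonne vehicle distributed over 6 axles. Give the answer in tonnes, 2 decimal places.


Load per axle = total weight / number of axles
Load = 89.7 / 6
Load = 14.95 tonnes

14.95


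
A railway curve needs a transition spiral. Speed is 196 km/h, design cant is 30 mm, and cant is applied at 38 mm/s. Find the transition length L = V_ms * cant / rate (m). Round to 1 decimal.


Convert speed: V = 196 / 3.6 = 54.4444 m/s
L = 54.4444 * 30 / 38
L = 1633.3333 / 38
L = 43.0 m

43.0


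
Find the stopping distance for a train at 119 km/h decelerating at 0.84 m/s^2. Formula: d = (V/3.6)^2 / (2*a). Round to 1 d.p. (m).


Convert speed: V = 119 / 3.6 = 33.0556 m/s
V^2 = 1092.6698
d = 1092.6698 / (2 * 0.84)
d = 1092.6698 / 1.68
d = 650.4 m

650.4


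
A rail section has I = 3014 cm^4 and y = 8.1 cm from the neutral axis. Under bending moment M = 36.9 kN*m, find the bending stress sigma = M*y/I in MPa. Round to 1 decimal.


Convert units:
M = 36.9 kN*m = 36900000 N*mm
y = 8.1 cm = 81 mm
I = 3014 cm^4 = 30140000 mm^4
sigma = 36900000 * 81 / 30140000
sigma = 99.2 MPa

99.2


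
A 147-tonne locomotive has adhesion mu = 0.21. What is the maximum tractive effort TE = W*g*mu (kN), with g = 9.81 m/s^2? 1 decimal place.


TE_max = W * g * mu
TE_max = 147 * 9.81 * 0.21
TE_max = 1442.07 * 0.21
TE_max = 302.8 kN

302.8


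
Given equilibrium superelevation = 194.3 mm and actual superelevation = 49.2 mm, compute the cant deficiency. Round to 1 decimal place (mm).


Cant deficiency = equilibrium cant - actual cant
CD = 194.3 - 49.2
CD = 145.1 mm

145.1


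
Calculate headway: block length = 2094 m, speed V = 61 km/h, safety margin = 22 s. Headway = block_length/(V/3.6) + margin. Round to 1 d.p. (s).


V = 61 / 3.6 = 16.9444 m/s
Block traversal time = 2094 / 16.9444 = 123.5803 s
Headway = 123.5803 + 22
Headway = 145.6 s

145.6


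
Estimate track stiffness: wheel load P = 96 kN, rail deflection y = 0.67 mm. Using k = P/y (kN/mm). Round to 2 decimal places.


Track stiffness k = P / y
k = 96 / 0.67
k = 143.28 kN/mm

143.28


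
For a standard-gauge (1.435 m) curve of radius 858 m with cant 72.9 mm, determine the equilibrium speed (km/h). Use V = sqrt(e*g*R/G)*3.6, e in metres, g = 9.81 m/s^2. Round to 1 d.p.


Convert cant: e = 72.9 mm = 0.0729 m
V_ms = sqrt(0.0729 * 9.81 * 858 / 1.435)
V_ms = sqrt(427.594315) = 20.6784 m/s
V = 20.6784 * 3.6 = 74.4 km/h

74.4


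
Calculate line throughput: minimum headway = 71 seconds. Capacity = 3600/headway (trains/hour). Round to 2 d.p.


Capacity = 3600 / headway
Capacity = 3600 / 71
Capacity = 50.70 trains/hour

50.70


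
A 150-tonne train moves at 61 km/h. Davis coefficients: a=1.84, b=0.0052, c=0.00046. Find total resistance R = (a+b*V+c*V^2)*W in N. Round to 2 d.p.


b*V = 0.0052 * 61 = 0.3172
c*V^2 = 0.00046 * 3721 = 1.71166
R_per_t = 1.84 + 0.3172 + 1.71166 = 3.86886 N/t
R_total = 3.86886 * 150 = 580.33 N

580.33


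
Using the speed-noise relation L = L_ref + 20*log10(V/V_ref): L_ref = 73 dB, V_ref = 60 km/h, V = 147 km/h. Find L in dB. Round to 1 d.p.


V/V_ref = 147 / 60 = 2.45
log10(2.45) = 0.389166
20 * 0.389166 = 7.7833
L = 73 + 7.7833 = 80.8 dB

80.8


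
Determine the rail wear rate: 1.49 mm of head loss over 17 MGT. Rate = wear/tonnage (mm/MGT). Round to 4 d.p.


Wear rate = total wear / cumulative tonnage
Rate = 1.49 / 17
Rate = 0.0876 mm/MGT

0.0876


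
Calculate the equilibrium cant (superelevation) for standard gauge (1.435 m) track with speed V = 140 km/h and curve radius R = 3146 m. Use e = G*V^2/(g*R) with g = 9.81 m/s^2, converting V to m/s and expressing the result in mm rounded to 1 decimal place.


Convert speed: V = 140 / 3.6 = 38.8889 m/s
Apply formula: e = 1.435 * 38.8889^2 / (9.81 * 3146)
e = 1.435 * 1512.3457 / 30862.26
e = 0.070319 m = 70.3 mm

70.3


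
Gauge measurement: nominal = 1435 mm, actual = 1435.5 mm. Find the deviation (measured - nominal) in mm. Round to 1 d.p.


Deviation = measured - nominal
Deviation = 1435.5 - 1435
Deviation = 0.5 mm

0.5


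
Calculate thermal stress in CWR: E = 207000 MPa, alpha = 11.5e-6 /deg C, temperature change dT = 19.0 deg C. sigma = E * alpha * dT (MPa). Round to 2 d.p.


sigma = E * alpha * dT
sigma = 207000 * 11.5e-6 * 19.0
sigma = 2.3805 * 19.0
sigma = 45.23 MPa

45.23


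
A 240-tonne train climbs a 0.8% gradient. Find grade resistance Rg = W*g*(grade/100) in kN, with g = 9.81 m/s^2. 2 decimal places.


Rg = W * 9.81 * grade / 100
Rg = 240 * 9.81 * 0.8 / 100
Rg = 2354.4 * 0.008
Rg = 18.84 kN

18.84


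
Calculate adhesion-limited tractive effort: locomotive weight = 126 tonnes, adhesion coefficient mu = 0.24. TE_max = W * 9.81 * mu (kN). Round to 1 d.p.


TE_max = W * g * mu
TE_max = 126 * 9.81 * 0.24
TE_max = 1236.06 * 0.24
TE_max = 296.7 kN

296.7


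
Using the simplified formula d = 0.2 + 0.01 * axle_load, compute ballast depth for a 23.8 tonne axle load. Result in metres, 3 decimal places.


d = 0.2 + 0.01 * 23.8
d = 0.2 + 0.238
d = 0.438 m

0.438


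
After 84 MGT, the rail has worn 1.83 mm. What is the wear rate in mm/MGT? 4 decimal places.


Wear rate = total wear / cumulative tonnage
Rate = 1.83 / 84
Rate = 0.0218 mm/MGT

0.0218


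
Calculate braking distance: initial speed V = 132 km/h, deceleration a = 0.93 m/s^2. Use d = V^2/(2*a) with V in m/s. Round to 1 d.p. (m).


Convert speed: V = 132 / 3.6 = 36.6667 m/s
V^2 = 1344.4444
d = 1344.4444 / (2 * 0.93)
d = 1344.4444 / 1.86
d = 722.8 m

722.8


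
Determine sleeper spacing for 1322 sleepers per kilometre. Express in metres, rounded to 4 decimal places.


Spacing = 1000 m / number of sleepers
Spacing = 1000 / 1322
Spacing = 0.7564 m

0.7564


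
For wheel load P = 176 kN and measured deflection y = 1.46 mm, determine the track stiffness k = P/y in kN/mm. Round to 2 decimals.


Track stiffness k = P / y
k = 176 / 1.46
k = 120.55 kN/mm

120.55


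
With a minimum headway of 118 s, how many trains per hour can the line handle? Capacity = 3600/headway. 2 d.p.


Capacity = 3600 / headway
Capacity = 3600 / 118
Capacity = 30.51 trains/hour

30.51


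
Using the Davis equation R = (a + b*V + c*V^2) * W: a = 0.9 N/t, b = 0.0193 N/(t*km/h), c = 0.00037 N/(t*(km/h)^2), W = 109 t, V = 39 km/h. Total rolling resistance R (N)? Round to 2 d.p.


b*V = 0.0193 * 39 = 0.7527
c*V^2 = 0.00037 * 1521 = 0.56277
R_per_t = 0.9 + 0.7527 + 0.56277 = 2.21547 N/t
R_total = 2.21547 * 109 = 241.49 N

241.49


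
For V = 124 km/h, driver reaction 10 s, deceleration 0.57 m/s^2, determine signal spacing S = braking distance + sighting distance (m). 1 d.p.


V = 124 / 3.6 = 34.4444 m/s
Braking distance = 34.4444^2 / (2*0.57) = 1040.7191 m
Sighting distance = 34.4444 * 10 = 344.4444 m
S = 1040.7191 + 344.4444 = 1385.2 m

1385.2


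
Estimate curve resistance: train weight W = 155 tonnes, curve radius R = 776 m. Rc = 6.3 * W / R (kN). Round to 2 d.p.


Rc = 6.3 * W / R
Rc = 6.3 * 155 / 776
Rc = 976.5 / 776
Rc = 1.26 kN

1.26


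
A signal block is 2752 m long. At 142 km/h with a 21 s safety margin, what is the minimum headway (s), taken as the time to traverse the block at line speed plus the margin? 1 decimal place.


V = 142 / 3.6 = 39.4444 m/s
Block traversal time = 2752 / 39.4444 = 69.769 s
Headway = 69.769 + 21
Headway = 90.8 s

90.8


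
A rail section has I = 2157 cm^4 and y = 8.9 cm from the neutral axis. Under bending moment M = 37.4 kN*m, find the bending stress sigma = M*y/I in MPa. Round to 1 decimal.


Convert units:
M = 37.4 kN*m = 37400000 N*mm
y = 8.9 cm = 89 mm
I = 2157 cm^4 = 21570000 mm^4
sigma = 37400000 * 89 / 21570000
sigma = 154.3 MPa

154.3


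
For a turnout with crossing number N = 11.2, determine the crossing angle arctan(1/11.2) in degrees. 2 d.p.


1/N = 1/11.2 = 0.089286
angle = arctan(0.089286) = 0.08905 rad
angle = 0.08905 * 180/pi = 5.10 degrees

5.10


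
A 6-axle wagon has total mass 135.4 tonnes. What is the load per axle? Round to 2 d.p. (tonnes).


Load per axle = total weight / number of axles
Load = 135.4 / 6
Load = 22.57 tonnes

22.57


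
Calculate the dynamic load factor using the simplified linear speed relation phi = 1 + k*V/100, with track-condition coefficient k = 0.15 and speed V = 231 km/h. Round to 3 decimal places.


phi = 1 + k * V / 100
phi = 1 + 0.15 * 231 / 100
phi = 1 + 0.3465
phi = 1.347

1.347


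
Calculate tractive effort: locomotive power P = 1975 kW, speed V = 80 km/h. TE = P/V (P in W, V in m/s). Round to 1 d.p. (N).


Convert: P = 1975 kW = 1975000 W
V = 80 / 3.6 = 22.2222 m/s
TE = 1975000 / 22.2222
TE = 88875.0 N

88875.0


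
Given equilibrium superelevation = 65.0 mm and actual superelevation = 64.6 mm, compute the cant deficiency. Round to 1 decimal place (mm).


Cant deficiency = equilibrium cant - actual cant
CD = 65.0 - 64.6
CD = 0.4 mm

0.4


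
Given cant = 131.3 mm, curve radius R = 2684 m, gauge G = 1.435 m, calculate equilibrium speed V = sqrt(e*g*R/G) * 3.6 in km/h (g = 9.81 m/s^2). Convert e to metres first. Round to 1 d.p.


Convert cant: e = 131.3 mm = 0.1313 m
V_ms = sqrt(0.1313 * 9.81 * 2684 / 1.435)
V_ms = sqrt(2409.152789) = 49.0831 m/s
V = 49.0831 * 3.6 = 176.7 km/h

176.7


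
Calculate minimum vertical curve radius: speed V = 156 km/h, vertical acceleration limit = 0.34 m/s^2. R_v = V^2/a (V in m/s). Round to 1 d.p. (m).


Convert speed: V = 156 / 3.6 = 43.3333 m/s
V^2 = 1877.7778 m^2/s^2
R_v = 1877.7778 / 0.34
R_v = 5522.9 m

5522.9


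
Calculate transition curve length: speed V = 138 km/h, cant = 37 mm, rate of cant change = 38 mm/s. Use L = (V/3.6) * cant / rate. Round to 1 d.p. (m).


Convert speed: V = 138 / 3.6 = 38.3333 m/s
L = 38.3333 * 37 / 38
L = 1418.3333 / 38
L = 37.3 m

37.3


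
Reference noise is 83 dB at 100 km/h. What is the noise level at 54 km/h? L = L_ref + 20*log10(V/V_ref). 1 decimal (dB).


V/V_ref = 54 / 100 = 0.54
log10(0.54) = -0.267606
20 * -0.267606 = -5.3521
L = 83 + -5.3521 = 77.6 dB

77.6


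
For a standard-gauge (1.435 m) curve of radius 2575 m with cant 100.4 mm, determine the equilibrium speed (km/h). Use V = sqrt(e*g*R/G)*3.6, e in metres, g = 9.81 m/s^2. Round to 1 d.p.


Convert cant: e = 100.4 mm = 0.1004 m
V_ms = sqrt(0.1004 * 9.81 * 2575 / 1.435)
V_ms = sqrt(1767.372334) = 42.0401 m/s
V = 42.0401 * 3.6 = 151.3 km/h

151.3


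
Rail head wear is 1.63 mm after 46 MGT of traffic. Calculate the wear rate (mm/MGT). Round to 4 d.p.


Wear rate = total wear / cumulative tonnage
Rate = 1.63 / 46
Rate = 0.0354 mm/MGT

0.0354


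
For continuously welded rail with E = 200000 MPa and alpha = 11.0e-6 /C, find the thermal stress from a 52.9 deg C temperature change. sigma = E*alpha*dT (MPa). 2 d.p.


sigma = E * alpha * dT
sigma = 200000 * 11.0e-6 * 52.9
sigma = 2.2 * 52.9
sigma = 116.38 MPa

116.38


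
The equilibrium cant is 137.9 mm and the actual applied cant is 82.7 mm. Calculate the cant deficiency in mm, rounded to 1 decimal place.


Cant deficiency = equilibrium cant - actual cant
CD = 137.9 - 82.7
CD = 55.2 mm

55.2


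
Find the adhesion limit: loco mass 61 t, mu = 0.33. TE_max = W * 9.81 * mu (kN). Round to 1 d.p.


TE_max = W * g * mu
TE_max = 61 * 9.81 * 0.33
TE_max = 598.41 * 0.33
TE_max = 197.5 kN

197.5


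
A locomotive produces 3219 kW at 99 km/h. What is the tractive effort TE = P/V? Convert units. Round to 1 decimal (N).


Convert: P = 3219 kW = 3219000 W
V = 99 / 3.6 = 27.5 m/s
TE = 3219000 / 27.5
TE = 117054.5 N

117054.5


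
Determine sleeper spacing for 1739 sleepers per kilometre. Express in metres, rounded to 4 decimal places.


Spacing = 1000 m / number of sleepers
Spacing = 1000 / 1739
Spacing = 0.5750 m

0.5750


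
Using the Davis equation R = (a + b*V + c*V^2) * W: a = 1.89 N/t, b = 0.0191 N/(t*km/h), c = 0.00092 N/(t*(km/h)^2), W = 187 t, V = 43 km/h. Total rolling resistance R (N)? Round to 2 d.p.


b*V = 0.0191 * 43 = 0.8213
c*V^2 = 0.00092 * 1849 = 1.70108
R_per_t = 1.89 + 0.8213 + 1.70108 = 4.41238 N/t
R_total = 4.41238 * 187 = 825.12 N

825.12


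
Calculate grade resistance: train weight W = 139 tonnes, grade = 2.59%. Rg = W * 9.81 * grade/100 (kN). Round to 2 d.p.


Rg = W * 9.81 * grade / 100
Rg = 139 * 9.81 * 2.59 / 100
Rg = 1363.59 * 0.0259
Rg = 35.32 kN

35.32


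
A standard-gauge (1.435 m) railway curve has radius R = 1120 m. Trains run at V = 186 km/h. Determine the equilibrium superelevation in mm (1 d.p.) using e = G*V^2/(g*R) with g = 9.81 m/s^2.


Convert speed: V = 186 / 3.6 = 51.6667 m/s
Apply formula: e = 1.435 * 51.6667^2 / (9.81 * 1120)
e = 1.435 * 2669.4444 / 10987.2
e = 0.348647 m = 348.6 mm

348.6


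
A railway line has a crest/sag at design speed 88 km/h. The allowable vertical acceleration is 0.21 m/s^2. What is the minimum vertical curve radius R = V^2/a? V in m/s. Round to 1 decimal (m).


Convert speed: V = 88 / 3.6 = 24.4444 m/s
V^2 = 597.5309 m^2/s^2
R_v = 597.5309 / 0.21
R_v = 2845.4 m

2845.4


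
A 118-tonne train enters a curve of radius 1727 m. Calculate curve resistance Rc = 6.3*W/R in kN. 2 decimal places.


Rc = 6.3 * W / R
Rc = 6.3 * 118 / 1727
Rc = 743.4 / 1727
Rc = 0.43 kN

0.43


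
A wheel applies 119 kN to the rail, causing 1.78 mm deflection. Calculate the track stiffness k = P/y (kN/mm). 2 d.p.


Track stiffness k = P / y
k = 119 / 1.78
k = 66.85 kN/mm

66.85


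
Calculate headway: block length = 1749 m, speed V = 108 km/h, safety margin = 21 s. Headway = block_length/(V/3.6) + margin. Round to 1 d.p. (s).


V = 108 / 3.6 = 30.0 m/s
Block traversal time = 1749 / 30.0 = 58.3 s
Headway = 58.3 + 21
Headway = 79.3 s

79.3


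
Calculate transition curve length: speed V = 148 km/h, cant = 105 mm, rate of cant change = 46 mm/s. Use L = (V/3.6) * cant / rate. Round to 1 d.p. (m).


Convert speed: V = 148 / 3.6 = 41.1111 m/s
L = 41.1111 * 105 / 46
L = 4316.6667 / 46
L = 93.8 m

93.8


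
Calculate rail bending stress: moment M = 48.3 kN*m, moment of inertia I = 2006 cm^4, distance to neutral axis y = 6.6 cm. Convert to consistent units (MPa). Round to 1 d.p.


Convert units:
M = 48.3 kN*m = 48300000 N*mm
y = 6.6 cm = 66 mm
I = 2006 cm^4 = 20060000 mm^4
sigma = 48300000 * 66 / 20060000
sigma = 158.9 MPa

158.9


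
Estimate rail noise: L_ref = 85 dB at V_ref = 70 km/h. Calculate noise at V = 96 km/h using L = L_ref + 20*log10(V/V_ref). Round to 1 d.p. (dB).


V/V_ref = 96 / 70 = 1.371429
log10(1.371429) = 0.137173
20 * 0.137173 = 2.7435
L = 85 + 2.7435 = 87.7 dB

87.7


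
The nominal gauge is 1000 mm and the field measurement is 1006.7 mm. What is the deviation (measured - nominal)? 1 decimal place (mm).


Deviation = measured - nominal
Deviation = 1006.7 - 1000
Deviation = 6.7 mm

6.7


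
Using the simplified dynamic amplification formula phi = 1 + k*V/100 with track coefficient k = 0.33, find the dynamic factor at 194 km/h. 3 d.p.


phi = 1 + k * V / 100
phi = 1 + 0.33 * 194 / 100
phi = 1 + 0.6402
phi = 1.640

1.640


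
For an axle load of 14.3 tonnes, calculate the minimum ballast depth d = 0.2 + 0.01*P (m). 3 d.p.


d = 0.2 + 0.01 * 14.3
d = 0.2 + 0.143
d = 0.343 m

0.343


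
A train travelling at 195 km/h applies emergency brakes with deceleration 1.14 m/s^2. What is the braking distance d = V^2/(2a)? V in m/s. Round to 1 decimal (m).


Convert speed: V = 195 / 3.6 = 54.1667 m/s
V^2 = 2934.0278
d = 2934.0278 / (2 * 1.14)
d = 2934.0278 / 2.28
d = 1286.9 m

1286.9


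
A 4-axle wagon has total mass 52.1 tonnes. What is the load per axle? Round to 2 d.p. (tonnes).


Load per axle = total weight / number of axles
Load = 52.1 / 4
Load = 13.03 tonnes

13.03


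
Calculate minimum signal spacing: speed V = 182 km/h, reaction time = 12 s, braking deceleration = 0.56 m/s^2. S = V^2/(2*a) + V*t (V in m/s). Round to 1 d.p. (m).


V = 182 / 3.6 = 50.5556 m/s
Braking distance = 50.5556^2 / (2*0.56) = 2282.0216 m
Sighting distance = 50.5556 * 12 = 606.6667 m
S = 2282.0216 + 606.6667 = 2888.7 m

2888.7


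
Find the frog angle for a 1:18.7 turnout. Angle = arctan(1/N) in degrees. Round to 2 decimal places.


1/N = 1/18.7 = 0.053476
angle = arctan(0.053476) = 0.053425 rad
angle = 0.053425 * 180/pi = 3.06 degrees

3.06


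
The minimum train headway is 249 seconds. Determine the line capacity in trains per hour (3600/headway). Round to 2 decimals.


Capacity = 3600 / headway
Capacity = 3600 / 249
Capacity = 14.46 trains/hour

14.46


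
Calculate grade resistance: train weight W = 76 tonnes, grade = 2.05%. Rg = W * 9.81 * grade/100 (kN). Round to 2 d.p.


Rg = W * 9.81 * grade / 100
Rg = 76 * 9.81 * 2.05 / 100
Rg = 745.56 * 0.0205
Rg = 15.28 kN

15.28


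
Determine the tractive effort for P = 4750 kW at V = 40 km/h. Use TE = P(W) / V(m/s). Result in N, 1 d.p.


Convert: P = 4750 kW = 4750000 W
V = 40 / 3.6 = 11.1111 m/s
TE = 4750000 / 11.1111
TE = 427500.0 N

427500.0


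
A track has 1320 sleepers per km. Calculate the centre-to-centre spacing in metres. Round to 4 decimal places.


Spacing = 1000 m / number of sleepers
Spacing = 1000 / 1320
Spacing = 0.7576 m

0.7576


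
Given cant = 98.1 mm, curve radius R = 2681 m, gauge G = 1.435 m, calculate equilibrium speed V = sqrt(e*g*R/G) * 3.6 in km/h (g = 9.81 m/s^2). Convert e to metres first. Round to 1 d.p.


Convert cant: e = 98.1 mm = 0.0981 m
V_ms = sqrt(0.0981 * 9.81 * 2681 / 1.435)
V_ms = sqrt(1797.972015) = 42.4025 m/s
V = 42.4025 * 3.6 = 152.6 km/h

152.6


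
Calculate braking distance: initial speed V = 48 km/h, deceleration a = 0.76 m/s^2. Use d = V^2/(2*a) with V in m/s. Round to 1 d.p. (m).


Convert speed: V = 48 / 3.6 = 13.3333 m/s
V^2 = 177.7778
d = 177.7778 / (2 * 0.76)
d = 177.7778 / 1.52
d = 117.0 m

117.0


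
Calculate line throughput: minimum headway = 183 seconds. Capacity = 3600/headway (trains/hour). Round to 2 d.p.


Capacity = 3600 / headway
Capacity = 3600 / 183
Capacity = 19.67 trains/hour

19.67


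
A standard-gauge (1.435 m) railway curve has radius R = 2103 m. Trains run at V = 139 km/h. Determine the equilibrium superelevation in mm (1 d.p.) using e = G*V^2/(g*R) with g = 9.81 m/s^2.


Convert speed: V = 139 / 3.6 = 38.6111 m/s
Apply formula: e = 1.435 * 38.6111^2 / (9.81 * 2103)
e = 1.435 * 1490.8179 / 20630.43
e = 0.103697 m = 103.7 mm

103.7


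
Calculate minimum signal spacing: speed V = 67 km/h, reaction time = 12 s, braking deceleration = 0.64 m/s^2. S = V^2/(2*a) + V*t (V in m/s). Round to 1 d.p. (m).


V = 67 / 3.6 = 18.6111 m/s
Braking distance = 18.6111^2 / (2*0.64) = 270.6043 m
Sighting distance = 18.6111 * 12 = 223.3333 m
S = 270.6043 + 223.3333 = 493.9 m

493.9


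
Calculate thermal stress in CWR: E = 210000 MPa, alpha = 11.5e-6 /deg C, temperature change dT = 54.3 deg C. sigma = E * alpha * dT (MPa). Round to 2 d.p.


sigma = E * alpha * dT
sigma = 210000 * 11.5e-6 * 54.3
sigma = 2.415 * 54.3
sigma = 131.13 MPa

131.13


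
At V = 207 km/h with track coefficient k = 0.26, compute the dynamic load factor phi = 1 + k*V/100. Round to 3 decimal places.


phi = 1 + k * V / 100
phi = 1 + 0.26 * 207 / 100
phi = 1 + 0.5382
phi = 1.538

1.538


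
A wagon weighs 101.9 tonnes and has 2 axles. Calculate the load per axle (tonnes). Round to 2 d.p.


Load per axle = total weight / number of axles
Load = 101.9 / 2
Load = 50.95 tonnes

50.95


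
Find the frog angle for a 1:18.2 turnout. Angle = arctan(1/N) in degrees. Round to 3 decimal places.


1/N = 1/18.2 = 0.054945
angle = arctan(0.054945) = 0.05489 rad
angle = 0.05489 * 180/pi = 3.145 degrees

3.145


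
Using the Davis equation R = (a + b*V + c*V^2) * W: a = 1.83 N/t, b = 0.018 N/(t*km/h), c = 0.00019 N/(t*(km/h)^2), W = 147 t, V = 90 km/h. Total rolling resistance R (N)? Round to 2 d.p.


b*V = 0.018 * 90 = 1.62
c*V^2 = 0.00019 * 8100 = 1.539
R_per_t = 1.83 + 1.62 + 1.539 = 4.989 N/t
R_total = 4.989 * 147 = 733.38 N

733.38


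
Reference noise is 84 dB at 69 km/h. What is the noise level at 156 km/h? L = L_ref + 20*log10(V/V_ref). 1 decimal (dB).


V/V_ref = 156 / 69 = 2.26087
log10(2.26087) = 0.354276
20 * 0.354276 = 7.0855
L = 84 + 7.0855 = 91.1 dB

91.1


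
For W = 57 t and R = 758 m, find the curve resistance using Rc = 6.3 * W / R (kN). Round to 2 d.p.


Rc = 6.3 * W / R
Rc = 6.3 * 57 / 758
Rc = 359.1 / 758
Rc = 0.47 kN

0.47


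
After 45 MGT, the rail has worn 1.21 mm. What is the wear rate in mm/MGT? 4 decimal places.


Wear rate = total wear / cumulative tonnage
Rate = 1.21 / 45
Rate = 0.0269 mm/MGT

0.0269


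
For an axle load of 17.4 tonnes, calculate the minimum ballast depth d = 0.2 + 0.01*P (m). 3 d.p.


d = 0.2 + 0.01 * 17.4
d = 0.2 + 0.174
d = 0.374 m

0.374


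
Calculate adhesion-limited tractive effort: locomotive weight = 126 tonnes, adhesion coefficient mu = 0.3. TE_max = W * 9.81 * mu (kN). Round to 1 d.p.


TE_max = W * g * mu
TE_max = 126 * 9.81 * 0.3
TE_max = 1236.06 * 0.3
TE_max = 370.8 kN

370.8


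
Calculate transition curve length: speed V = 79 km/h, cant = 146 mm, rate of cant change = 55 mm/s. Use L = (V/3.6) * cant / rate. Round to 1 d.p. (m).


Convert speed: V = 79 / 3.6 = 21.9444 m/s
L = 21.9444 * 146 / 55
L = 3203.8889 / 55
L = 58.3 m

58.3


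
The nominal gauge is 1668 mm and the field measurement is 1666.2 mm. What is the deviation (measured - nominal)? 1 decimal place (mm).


Deviation = measured - nominal
Deviation = 1666.2 - 1668
Deviation = -1.8 mm

-1.8


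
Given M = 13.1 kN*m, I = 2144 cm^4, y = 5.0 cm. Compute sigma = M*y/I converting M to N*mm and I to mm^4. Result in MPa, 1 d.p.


Convert units:
M = 13.1 kN*m = 13100000 N*mm
y = 5.0 cm = 50 mm
I = 2144 cm^4 = 21440000 mm^4
sigma = 13100000 * 50 / 21440000
sigma = 30.6 MPa

30.6


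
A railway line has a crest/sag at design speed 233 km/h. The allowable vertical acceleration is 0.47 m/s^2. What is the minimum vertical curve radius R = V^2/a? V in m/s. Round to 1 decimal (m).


Convert speed: V = 233 / 3.6 = 64.7222 m/s
V^2 = 4188.966 m^2/s^2
R_v = 4188.966 / 0.47
R_v = 8912.7 m

8912.7


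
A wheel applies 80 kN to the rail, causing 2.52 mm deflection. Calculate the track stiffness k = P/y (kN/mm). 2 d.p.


Track stiffness k = P / y
k = 80 / 2.52
k = 31.75 kN/mm

31.75


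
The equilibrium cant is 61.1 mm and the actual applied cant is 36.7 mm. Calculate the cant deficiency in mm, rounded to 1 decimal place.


Cant deficiency = equilibrium cant - actual cant
CD = 61.1 - 36.7
CD = 24.4 mm

24.4


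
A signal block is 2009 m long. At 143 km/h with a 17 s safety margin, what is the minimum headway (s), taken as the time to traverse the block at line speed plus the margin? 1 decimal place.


V = 143 / 3.6 = 39.7222 m/s
Block traversal time = 2009 / 39.7222 = 50.5762 s
Headway = 50.5762 + 17
Headway = 67.6 s

67.6


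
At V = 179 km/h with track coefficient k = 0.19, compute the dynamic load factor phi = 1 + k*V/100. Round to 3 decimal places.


phi = 1 + k * V / 100
phi = 1 + 0.19 * 179 / 100
phi = 1 + 0.3401
phi = 1.340

1.340


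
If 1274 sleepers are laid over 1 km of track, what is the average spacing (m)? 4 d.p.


Spacing = 1000 m / number of sleepers
Spacing = 1000 / 1274
Spacing = 0.7849 m

0.7849


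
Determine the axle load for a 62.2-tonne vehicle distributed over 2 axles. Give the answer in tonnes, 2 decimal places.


Load per axle = total weight / number of axles
Load = 62.2 / 2
Load = 31.10 tonnes

31.10


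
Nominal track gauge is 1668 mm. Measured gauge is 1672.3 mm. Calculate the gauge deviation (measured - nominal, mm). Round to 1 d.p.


Deviation = measured - nominal
Deviation = 1672.3 - 1668
Deviation = 4.3 mm

4.3


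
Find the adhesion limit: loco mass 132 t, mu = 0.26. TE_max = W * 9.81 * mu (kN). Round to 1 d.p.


TE_max = W * g * mu
TE_max = 132 * 9.81 * 0.26
TE_max = 1294.92 * 0.26
TE_max = 336.7 kN

336.7


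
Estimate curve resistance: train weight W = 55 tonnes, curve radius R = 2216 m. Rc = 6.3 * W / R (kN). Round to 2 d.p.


Rc = 6.3 * W / R
Rc = 6.3 * 55 / 2216
Rc = 346.5 / 2216
Rc = 0.16 kN

0.16


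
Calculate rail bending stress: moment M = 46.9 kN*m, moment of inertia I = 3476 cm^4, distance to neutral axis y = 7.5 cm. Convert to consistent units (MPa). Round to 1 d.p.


Convert units:
M = 46.9 kN*m = 46900000 N*mm
y = 7.5 cm = 75 mm
I = 3476 cm^4 = 34760000 mm^4
sigma = 46900000 * 75 / 34760000
sigma = 101.2 MPa

101.2


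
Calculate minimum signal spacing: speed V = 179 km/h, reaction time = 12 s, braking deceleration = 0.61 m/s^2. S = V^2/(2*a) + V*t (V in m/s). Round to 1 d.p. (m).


V = 179 / 3.6 = 49.7222 m/s
Braking distance = 49.7222^2 / (2*0.61) = 2026.4749 m
Sighting distance = 49.7222 * 12 = 596.6667 m
S = 2026.4749 + 596.6667 = 2623.1 m

2623.1


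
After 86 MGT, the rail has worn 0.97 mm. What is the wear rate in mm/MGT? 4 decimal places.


Wear rate = total wear / cumulative tonnage
Rate = 0.97 / 86
Rate = 0.0113 mm/MGT

0.0113


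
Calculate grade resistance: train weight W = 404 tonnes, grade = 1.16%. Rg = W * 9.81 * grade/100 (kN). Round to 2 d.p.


Rg = W * 9.81 * grade / 100
Rg = 404 * 9.81 * 1.16 / 100
Rg = 3963.24 * 0.0116
Rg = 45.97 kN

45.97


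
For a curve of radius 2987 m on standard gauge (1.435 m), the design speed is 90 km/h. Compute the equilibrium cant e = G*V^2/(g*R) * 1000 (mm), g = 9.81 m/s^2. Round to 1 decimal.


Convert speed: V = 90 / 3.6 = 25.0 m/s
Apply formula: e = 1.435 * 25.0^2 / (9.81 * 2987)
e = 1.435 * 625.0 / 29302.47
e = 0.030607 m = 30.6 mm

30.6


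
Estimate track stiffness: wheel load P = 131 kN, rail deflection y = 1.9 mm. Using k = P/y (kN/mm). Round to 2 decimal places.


Track stiffness k = P / y
k = 131 / 1.9
k = 68.95 kN/mm

68.95


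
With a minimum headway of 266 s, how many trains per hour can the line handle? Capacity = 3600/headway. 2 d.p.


Capacity = 3600 / headway
Capacity = 3600 / 266
Capacity = 13.53 trains/hour

13.53


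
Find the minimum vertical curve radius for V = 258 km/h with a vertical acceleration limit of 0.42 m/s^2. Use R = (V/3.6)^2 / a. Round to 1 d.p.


Convert speed: V = 258 / 3.6 = 71.6667 m/s
V^2 = 5136.1111 m^2/s^2
R_v = 5136.1111 / 0.42
R_v = 12228.8 m

12228.8
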